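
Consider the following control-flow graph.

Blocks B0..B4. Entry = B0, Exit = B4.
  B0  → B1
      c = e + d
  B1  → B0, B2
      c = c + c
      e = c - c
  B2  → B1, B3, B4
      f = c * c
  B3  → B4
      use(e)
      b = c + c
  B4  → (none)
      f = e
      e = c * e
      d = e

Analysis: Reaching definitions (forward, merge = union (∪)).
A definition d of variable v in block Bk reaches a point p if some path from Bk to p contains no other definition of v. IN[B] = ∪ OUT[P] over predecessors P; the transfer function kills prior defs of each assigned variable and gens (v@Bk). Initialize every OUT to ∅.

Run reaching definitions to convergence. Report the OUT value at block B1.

Answer: {c@B1, e@B1, f@B2}

Working:
Fixpoint table:
  B0:  IN={c@B1, e@B1, f@B2}  OUT={c@B0, e@B1, f@B2}
  B1:  IN={c@B0, c@B1, e@B1, f@B2}  OUT={c@B1, e@B1, f@B2}
  B2:  IN={c@B1, e@B1, f@B2}  OUT={c@B1, e@B1, f@B2}
  B3:  IN={c@B1, e@B1, f@B2}  OUT={b@B3, c@B1, e@B1, f@B2}
  B4:  IN={b@B3, c@B1, e@B1, f@B2}  OUT={b@B3, c@B1, d@B4, e@B4, f@B4}

Merge at B1: IN[B1] = OUT[B0] ⊔ OUT[B2] = {c@B0, c@B1, e@B1, f@B2}
Applying B1's transfer function to that IN value gives OUT[B1] (row B1 above).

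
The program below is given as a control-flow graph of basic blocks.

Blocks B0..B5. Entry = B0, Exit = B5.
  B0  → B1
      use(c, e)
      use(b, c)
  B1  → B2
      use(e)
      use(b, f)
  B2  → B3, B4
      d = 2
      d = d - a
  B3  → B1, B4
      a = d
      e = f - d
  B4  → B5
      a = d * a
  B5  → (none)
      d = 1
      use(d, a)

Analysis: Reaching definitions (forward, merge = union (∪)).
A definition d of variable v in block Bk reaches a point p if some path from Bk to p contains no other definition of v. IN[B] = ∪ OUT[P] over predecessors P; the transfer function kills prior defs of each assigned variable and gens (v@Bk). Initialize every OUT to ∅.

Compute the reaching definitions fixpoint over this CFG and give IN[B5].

Answer: {a@B4, d@B2, e@B3}

Derivation:
Fixpoint table:
  B0:   IN={}   OUT={}
  B1:   IN={a@B3, d@B2, e@B3}   OUT={a@B3, d@B2, e@B3}
  B2:   IN={a@B3, d@B2, e@B3}   OUT={a@B3, d@B2, e@B3}
  B3:   IN={a@B3, d@B2, e@B3}   OUT={a@B3, d@B2, e@B3}
  B4:   IN={a@B3, d@B2, e@B3}   OUT={a@B4, d@B2, e@B3}
  B5:   IN={a@B4, d@B2, e@B3}   OUT={a@B4, d@B5, e@B3}

Merge at B5: IN[B5] = OUT[B4] = {a@B4, d@B2, e@B3}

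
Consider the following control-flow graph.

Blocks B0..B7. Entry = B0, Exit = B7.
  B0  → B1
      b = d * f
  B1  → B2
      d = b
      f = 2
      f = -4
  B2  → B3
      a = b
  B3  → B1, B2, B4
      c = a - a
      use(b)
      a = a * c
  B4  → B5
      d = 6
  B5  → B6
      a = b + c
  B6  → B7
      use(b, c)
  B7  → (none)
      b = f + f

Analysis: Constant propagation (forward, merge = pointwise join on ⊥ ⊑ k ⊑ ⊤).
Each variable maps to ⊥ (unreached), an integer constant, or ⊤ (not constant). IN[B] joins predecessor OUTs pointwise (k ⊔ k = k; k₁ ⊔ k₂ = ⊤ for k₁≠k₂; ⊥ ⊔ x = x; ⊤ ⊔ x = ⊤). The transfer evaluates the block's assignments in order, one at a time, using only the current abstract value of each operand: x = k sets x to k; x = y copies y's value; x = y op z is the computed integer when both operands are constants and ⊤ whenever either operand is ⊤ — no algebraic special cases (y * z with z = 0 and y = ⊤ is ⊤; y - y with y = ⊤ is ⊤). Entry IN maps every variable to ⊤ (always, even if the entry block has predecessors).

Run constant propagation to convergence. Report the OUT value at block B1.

Answer: {a: ⊤, b: ⊤, c: ⊤, d: ⊤, e: ⊤, f: -4}

Trace:
Converged values:
  B0:  IN=(all ⊤)  OUT=(all ⊤)
  B1:  IN=(all ⊤)  OUT={f:-4; rest ⊤}
  B2:  IN={f:-4; rest ⊤}  OUT={f:-4; rest ⊤}
  B3:  IN={f:-4; rest ⊤}  OUT={f:-4; rest ⊤}
  B4:  IN={f:-4; rest ⊤}  OUT={d:6, f:-4; rest ⊤}
  B5:  IN={d:6, f:-4; rest ⊤}  OUT={d:6, f:-4; rest ⊤}
  B6:  IN={d:6, f:-4; rest ⊤}  OUT={d:6, f:-4; rest ⊤}
  B7:  IN={d:6, f:-4; rest ⊤}  OUT={b:-8, d:6, f:-4; rest ⊤}

Merge at B1: IN[B1] = OUT[B0] ⊔ OUT[B3] = {a: ⊤, b: ⊤, c: ⊤, d: ⊤, e: ⊤, f: ⊤}
Applying B1's transfer function to that IN value gives OUT[B1] (row B1 above).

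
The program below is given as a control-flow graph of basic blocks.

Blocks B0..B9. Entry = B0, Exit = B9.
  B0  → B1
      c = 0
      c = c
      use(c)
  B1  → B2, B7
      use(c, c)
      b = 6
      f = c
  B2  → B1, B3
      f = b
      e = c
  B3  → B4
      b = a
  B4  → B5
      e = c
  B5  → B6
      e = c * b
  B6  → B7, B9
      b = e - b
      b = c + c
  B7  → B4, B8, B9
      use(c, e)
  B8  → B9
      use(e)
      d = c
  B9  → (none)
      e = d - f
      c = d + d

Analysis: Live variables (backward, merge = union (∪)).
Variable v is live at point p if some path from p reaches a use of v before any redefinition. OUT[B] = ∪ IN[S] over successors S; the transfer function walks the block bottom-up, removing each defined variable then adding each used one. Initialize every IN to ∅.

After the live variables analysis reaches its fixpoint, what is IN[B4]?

Answer: {b, c, d, f}

Derivation:
Converged values:
  B0: | IN={a, d, e} | OUT={a, c, d, e}
  B1: | IN={a, c, d, e} | OUT={a, b, c, d, e, f}
  B2: | IN={a, b, c, d} | OUT={a, c, d, e, f}
  B3: | IN={a, c, d, f} | OUT={b, c, d, f}
  B4: | IN={b, c, d, f} | OUT={b, c, d, f}
  B5: | IN={b, c, d, f} | OUT={b, c, d, e, f}
  B6: | IN={b, c, d, e, f} | OUT={b, c, d, e, f}
  B7: | IN={b, c, d, e, f} | OUT={b, c, d, e, f}
  B8: | IN={c, e, f} | OUT={d, f}
  B9: | IN={d, f} | OUT={}

Merge at B4: OUT[B4] = IN[B5] = {b, c, d, f}
Applying B4's transfer function to that OUT value gives IN[B4] (row B4 above).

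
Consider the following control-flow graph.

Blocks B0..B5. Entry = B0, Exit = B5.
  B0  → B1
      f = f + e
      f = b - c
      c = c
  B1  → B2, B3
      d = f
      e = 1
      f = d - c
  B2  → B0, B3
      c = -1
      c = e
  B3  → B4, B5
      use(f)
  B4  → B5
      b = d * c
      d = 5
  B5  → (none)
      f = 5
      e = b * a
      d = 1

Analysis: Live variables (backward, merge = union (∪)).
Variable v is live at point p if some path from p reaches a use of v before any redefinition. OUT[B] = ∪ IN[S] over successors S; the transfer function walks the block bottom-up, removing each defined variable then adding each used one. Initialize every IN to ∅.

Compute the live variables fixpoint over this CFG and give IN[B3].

Answer: {a, b, c, d, f}

Working:
Per-block solution:
  B0:  IN={a, b, c, e, f}  OUT={a, b, c, f}
  B1:  IN={a, b, c, f}  OUT={a, b, c, d, e, f}
  B2:  IN={a, b, d, e, f}  OUT={a, b, c, d, e, f}
  B3:  IN={a, b, c, d, f}  OUT={a, b, c, d}
  B4:  IN={a, c, d}  OUT={a, b}
  B5:  IN={a, b}  OUT={}

Merge at B3: OUT[B3] = IN[B4] ⊔ IN[B5] = {a, b, c, d}
Applying B3's transfer function to that OUT value gives IN[B3] (row B3 above).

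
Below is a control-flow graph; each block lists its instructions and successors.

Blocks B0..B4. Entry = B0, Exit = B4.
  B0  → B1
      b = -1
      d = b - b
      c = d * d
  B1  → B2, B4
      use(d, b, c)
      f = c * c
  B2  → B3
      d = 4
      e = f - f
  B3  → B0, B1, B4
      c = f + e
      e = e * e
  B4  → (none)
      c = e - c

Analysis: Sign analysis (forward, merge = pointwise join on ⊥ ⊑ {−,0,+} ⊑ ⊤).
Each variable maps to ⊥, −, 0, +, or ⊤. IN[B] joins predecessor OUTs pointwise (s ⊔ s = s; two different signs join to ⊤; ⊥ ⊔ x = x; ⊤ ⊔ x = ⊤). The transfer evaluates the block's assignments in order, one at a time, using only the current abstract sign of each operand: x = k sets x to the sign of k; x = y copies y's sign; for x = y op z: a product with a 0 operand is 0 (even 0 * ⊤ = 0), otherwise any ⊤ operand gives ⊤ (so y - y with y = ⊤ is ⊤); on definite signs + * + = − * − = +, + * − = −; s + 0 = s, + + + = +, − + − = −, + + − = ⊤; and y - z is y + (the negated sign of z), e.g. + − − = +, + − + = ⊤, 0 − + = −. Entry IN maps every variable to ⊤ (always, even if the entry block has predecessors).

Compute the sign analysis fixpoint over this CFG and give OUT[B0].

Answer: {a: ⊤, b: -, c: ⊤, d: ⊤, e: ⊤, f: ⊤}

Working:
Converged values:
  B0:  IN=(all ⊤)  OUT={b:-; rest ⊤}
  B1:  IN={b:-; rest ⊤}  OUT={b:-; rest ⊤}
  B2:  IN={b:-; rest ⊤}  OUT={b:-, d:+; rest ⊤}
  B3:  IN={b:-, d:+; rest ⊤}  OUT={b:-, d:+; rest ⊤}
  B4:  IN={b:-; rest ⊤}  OUT={b:-; rest ⊤}

Merge at B0 (entry node, so the boundary value (all ⊤) is joined with the incoming edge(s)): IN[B0] = (all ⊤) ⊔ OUT[B3] = {a: ⊤, b: ⊤, c: ⊤, d: ⊤, e: ⊤, f: ⊤}
Applying B0's transfer function to that IN value gives OUT[B0] (row B0 above).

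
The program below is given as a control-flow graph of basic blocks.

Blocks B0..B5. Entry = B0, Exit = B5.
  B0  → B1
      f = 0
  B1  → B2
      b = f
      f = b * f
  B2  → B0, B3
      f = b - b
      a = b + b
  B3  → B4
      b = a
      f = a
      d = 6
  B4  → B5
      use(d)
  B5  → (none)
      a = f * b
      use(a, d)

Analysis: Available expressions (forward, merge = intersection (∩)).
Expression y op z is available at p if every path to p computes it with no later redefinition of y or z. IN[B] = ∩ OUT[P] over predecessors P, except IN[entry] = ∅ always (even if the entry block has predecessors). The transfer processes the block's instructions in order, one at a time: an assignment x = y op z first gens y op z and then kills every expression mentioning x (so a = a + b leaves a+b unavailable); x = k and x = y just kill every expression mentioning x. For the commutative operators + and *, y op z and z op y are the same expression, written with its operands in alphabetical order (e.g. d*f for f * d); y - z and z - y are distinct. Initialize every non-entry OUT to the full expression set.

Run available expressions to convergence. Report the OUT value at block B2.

Fixpoint table:
  B0:   IN={}   OUT={}
  B1:   IN={}   OUT={}
  B2:   IN={}   OUT={b+b, b-b}
  B3:   IN={b+b, b-b}   OUT={}
  B4:   IN={}   OUT={}
  B5:   IN={}   OUT={b*f}

Merge at B2: IN[B2] = OUT[B1] = {}
Applying B2's transfer function to that IN value gives OUT[B2] (row B2 above).

Answer: {b+b, b-b}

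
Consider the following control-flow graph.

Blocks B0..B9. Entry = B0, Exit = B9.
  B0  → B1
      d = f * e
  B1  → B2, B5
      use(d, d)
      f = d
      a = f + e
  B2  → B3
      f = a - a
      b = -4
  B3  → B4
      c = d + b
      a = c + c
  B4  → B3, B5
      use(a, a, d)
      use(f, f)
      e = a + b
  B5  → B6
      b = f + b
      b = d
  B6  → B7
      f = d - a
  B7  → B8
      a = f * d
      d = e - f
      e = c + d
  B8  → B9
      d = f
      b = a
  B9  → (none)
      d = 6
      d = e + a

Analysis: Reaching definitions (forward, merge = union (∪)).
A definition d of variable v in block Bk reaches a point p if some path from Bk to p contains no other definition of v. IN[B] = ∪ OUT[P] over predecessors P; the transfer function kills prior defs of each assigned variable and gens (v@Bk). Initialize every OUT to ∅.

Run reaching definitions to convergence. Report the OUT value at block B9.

Converged values:
  B0:   IN={}   OUT={d@B0}
  B1:   IN={d@B0}   OUT={a@B1, d@B0, f@B1}
  B2:   IN={a@B1, d@B0, f@B1}   OUT={a@B1, b@B2, d@B0, f@B2}
  B3:   IN={a@B1, a@B3, b@B2, c@B3, d@B0, e@B4, f@B2}   OUT={a@B3, b@B2, c@B3, d@B0, e@B4, f@B2}
  B4:   IN={a@B3, b@B2, c@B3, d@B0, e@B4, f@B2}   OUT={a@B3, b@B2, c@B3, d@B0, e@B4, f@B2}
  B5:   IN={a@B1, a@B3, b@B2, c@B3, d@B0, e@B4, f@B1, f@B2}   OUT={a@B1, a@B3, b@B5, c@B3, d@B0, e@B4, f@B1, f@B2}
  B6:   IN={a@B1, a@B3, b@B5, c@B3, d@B0, e@B4, f@B1, f@B2}   OUT={a@B1, a@B3, b@B5, c@B3, d@B0, e@B4, f@B6}
  B7:   IN={a@B1, a@B3, b@B5, c@B3, d@B0, e@B4, f@B6}   OUT={a@B7, b@B5, c@B3, d@B7, e@B7, f@B6}
  B8:   IN={a@B7, b@B5, c@B3, d@B7, e@B7, f@B6}   OUT={a@B7, b@B8, c@B3, d@B8, e@B7, f@B6}
  B9:   IN={a@B7, b@B8, c@B3, d@B8, e@B7, f@B6}   OUT={a@B7, b@B8, c@B3, d@B9, e@B7, f@B6}

Merge at B9: IN[B9] = OUT[B8] = {a@B7, b@B8, c@B3, d@B8, e@B7, f@B6}
Applying B9's transfer function to that IN value gives OUT[B9] (row B9 above).

Answer: {a@B7, b@B8, c@B3, d@B9, e@B7, f@B6}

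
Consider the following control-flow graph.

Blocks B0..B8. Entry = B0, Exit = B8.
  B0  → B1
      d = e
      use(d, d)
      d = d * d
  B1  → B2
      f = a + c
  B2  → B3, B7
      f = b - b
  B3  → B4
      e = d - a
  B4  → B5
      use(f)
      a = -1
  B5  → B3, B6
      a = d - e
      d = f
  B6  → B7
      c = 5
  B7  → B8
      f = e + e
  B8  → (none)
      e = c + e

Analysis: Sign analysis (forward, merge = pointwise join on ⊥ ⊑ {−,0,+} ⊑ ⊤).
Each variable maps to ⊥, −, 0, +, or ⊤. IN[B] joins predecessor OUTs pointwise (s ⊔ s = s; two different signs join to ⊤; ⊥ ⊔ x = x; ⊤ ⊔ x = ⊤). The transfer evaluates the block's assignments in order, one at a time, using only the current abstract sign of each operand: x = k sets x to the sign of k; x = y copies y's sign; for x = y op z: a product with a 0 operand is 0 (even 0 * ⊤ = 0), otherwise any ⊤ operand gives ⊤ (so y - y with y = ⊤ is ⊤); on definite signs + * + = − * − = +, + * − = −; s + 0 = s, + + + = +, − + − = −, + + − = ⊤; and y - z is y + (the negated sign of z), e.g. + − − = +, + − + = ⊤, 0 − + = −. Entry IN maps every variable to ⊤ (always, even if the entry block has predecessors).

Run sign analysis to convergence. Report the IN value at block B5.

Converged values:
  B0:   IN=(all ⊤)   OUT=(all ⊤)
  B1:   IN=(all ⊤)   OUT=(all ⊤)
  B2:   IN=(all ⊤)   OUT=(all ⊤)
  B3:   IN=(all ⊤)   OUT=(all ⊤)
  B4:   IN=(all ⊤)   OUT={a:-; rest ⊤}
  B5:   IN={a:-; rest ⊤}   OUT=(all ⊤)
  B6:   IN=(all ⊤)   OUT={c:+; rest ⊤}
  B7:   IN=(all ⊤)   OUT=(all ⊤)
  B8:   IN=(all ⊤)   OUT=(all ⊤)

Merge at B5: IN[B5] = OUT[B4] = {a: -, b: ⊤, c: ⊤, d: ⊤, e: ⊤, f: ⊤}

Answer: {a: -, b: ⊤, c: ⊤, d: ⊤, e: ⊤, f: ⊤}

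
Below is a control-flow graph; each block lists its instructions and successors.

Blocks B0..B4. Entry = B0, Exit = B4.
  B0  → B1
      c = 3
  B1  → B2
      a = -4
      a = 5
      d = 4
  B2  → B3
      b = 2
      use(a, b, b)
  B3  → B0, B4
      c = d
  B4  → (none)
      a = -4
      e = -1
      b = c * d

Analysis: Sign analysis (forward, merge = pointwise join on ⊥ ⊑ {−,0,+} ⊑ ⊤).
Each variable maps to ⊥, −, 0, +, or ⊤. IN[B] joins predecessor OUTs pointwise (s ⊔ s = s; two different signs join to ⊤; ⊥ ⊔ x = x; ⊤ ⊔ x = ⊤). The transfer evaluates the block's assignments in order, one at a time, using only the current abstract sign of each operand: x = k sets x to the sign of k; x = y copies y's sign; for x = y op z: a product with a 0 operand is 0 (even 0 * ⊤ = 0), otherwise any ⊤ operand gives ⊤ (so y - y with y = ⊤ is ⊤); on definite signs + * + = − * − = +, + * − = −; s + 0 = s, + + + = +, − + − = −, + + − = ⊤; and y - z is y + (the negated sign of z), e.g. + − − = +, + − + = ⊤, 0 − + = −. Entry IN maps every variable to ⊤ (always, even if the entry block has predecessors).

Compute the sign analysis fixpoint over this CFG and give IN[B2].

Answer: {a: +, b: ⊤, c: +, d: +, e: ⊤, f: ⊤}

Derivation:
Converged values:
  B0:  IN=(all ⊤)  OUT={c:+; rest ⊤}
  B1:  IN={c:+; rest ⊤}  OUT={a:+, c:+, d:+; rest ⊤}
  B2:  IN={a:+, c:+, d:+; rest ⊤}  OUT={a:+, b:+, c:+, d:+; rest ⊤}
  B3:  IN={a:+, b:+, c:+, d:+; rest ⊤}  OUT={a:+, b:+, c:+, d:+; rest ⊤}
  B4:  IN={a:+, b:+, c:+, d:+; rest ⊤}  OUT={a:-, b:+, c:+, d:+, e:-; rest ⊤}

Merge at B2: IN[B2] = OUT[B1] = {a: +, b: ⊤, c: +, d: +, e: ⊤, f: ⊤}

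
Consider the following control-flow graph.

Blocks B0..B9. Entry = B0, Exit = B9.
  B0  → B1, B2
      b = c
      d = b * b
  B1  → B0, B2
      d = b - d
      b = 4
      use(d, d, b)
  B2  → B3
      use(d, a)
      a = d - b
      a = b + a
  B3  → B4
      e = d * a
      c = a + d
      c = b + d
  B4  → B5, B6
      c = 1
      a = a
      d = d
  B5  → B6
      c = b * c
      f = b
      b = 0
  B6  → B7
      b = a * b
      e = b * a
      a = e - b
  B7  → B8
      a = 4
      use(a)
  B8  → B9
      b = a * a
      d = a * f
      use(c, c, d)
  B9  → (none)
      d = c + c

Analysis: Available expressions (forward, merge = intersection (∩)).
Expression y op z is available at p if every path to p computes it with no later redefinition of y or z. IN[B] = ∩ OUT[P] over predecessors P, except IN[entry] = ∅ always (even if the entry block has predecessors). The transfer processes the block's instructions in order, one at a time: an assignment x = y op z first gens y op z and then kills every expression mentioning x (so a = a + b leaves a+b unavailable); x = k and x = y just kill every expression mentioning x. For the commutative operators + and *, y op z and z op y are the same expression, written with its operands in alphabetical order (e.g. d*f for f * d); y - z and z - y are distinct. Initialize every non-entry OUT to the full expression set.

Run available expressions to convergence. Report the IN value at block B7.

Answer: {e-b}

Derivation:
Fixpoint table:
  B0:   IN={}   OUT={b*b}
  B1:   IN={b*b}   OUT={}
  B2:   IN={}   OUT={d-b}
  B3:   IN={d-b}   OUT={a*d, a+d, b+d, d-b}
  B4:   IN={a*d, a+d, b+d, d-b}   OUT={}
  B5:   IN={}   OUT={}
  B6:   IN={}   OUT={e-b}
  B7:   IN={e-b}   OUT={e-b}
  B8:   IN={e-b}   OUT={a*a, a*f}
  B9:   IN={a*a, a*f}   OUT={a*a, a*f, c+c}

Merge at B7: IN[B7] = OUT[B6] = {e-b}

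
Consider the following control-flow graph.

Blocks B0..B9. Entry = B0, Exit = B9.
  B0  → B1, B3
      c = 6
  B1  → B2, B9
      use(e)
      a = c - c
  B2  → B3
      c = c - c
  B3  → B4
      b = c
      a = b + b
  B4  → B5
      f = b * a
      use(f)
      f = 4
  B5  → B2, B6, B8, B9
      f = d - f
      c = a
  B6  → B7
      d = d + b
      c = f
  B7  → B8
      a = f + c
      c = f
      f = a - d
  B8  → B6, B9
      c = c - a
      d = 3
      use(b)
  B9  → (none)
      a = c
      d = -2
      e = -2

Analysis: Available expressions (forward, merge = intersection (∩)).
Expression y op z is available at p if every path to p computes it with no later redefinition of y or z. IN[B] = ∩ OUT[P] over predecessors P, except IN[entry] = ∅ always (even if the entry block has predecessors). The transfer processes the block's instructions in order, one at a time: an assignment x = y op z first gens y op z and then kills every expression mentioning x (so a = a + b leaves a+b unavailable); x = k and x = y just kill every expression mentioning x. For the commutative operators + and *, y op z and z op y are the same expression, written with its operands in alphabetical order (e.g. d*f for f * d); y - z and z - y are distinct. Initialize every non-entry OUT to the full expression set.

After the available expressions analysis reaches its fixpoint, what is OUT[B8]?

Answer: {b+b}

Derivation:
Converged values:
  B0:   IN={}   OUT={}
  B1:   IN={}   OUT={c-c}
  B2:   IN={}   OUT={}
  B3:   IN={}   OUT={b+b}
  B4:   IN={b+b}   OUT={a*b, b+b}
  B5:   IN={a*b, b+b}   OUT={a*b, b+b}
  B6:   IN={b+b}   OUT={b+b}
  B7:   IN={b+b}   OUT={a-d, b+b}
  B8:   IN={b+b}   OUT={b+b}
  B9:   IN={}   OUT={}

Merge at B8: IN[B8] = OUT[B5] ∩ OUT[B7] = {b+b}
Applying B8's transfer function to that IN value gives OUT[B8] (row B8 above).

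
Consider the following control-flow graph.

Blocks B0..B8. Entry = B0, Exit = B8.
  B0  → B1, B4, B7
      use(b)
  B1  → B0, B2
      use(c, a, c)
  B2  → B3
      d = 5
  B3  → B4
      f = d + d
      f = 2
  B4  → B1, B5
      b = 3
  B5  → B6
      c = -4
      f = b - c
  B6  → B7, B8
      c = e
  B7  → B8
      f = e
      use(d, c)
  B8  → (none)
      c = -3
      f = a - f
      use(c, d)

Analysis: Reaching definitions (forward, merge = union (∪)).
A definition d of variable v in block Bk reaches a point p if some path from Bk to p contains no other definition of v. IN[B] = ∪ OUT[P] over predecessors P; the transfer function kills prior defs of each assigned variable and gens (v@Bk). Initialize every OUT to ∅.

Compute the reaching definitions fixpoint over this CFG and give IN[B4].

Per-block solution:
  B0:   IN={b@B4, d@B2, f@B3}   OUT={b@B4, d@B2, f@B3}
  B1:   IN={b@B4, d@B2, f@B3}   OUT={b@B4, d@B2, f@B3}
  B2:   IN={b@B4, d@B2, f@B3}   OUT={b@B4, d@B2, f@B3}
  B3:   IN={b@B4, d@B2, f@B3}   OUT={b@B4, d@B2, f@B3}
  B4:   IN={b@B4, d@B2, f@B3}   OUT={b@B4, d@B2, f@B3}
  B5:   IN={b@B4, d@B2, f@B3}   OUT={b@B4, c@B5, d@B2, f@B5}
  B6:   IN={b@B4, c@B5, d@B2, f@B5}   OUT={b@B4, c@B6, d@B2, f@B5}
  B7:   IN={b@B4, c@B6, d@B2, f@B3, f@B5}   OUT={b@B4, c@B6, d@B2, f@B7}
  B8:   IN={b@B4, c@B6, d@B2, f@B5, f@B7}   OUT={b@B4, c@B8, d@B2, f@B8}

Merge at B4: IN[B4] = OUT[B0] ⊔ OUT[B3] = {b@B4, d@B2, f@B3}

Answer: {b@B4, d@B2, f@B3}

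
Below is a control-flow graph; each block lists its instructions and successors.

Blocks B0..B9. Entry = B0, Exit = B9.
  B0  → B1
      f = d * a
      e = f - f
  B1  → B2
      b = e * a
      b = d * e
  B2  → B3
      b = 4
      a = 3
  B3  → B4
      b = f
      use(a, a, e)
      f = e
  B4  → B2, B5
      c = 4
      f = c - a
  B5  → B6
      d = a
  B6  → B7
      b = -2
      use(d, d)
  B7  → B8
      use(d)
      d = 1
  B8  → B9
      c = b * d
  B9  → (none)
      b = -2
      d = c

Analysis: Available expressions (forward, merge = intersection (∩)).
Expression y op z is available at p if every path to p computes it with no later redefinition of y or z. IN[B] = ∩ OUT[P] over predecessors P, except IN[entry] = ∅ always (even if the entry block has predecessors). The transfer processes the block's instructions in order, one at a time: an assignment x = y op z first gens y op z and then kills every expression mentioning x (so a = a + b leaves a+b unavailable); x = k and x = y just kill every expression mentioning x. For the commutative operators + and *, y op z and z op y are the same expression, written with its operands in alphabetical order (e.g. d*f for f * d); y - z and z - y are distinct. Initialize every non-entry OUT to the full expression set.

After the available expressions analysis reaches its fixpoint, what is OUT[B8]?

Converged values:
  B0:   IN={}   OUT={a*d, f-f}
  B1:   IN={a*d, f-f}   OUT={a*d, a*e, d*e, f-f}
  B2:   IN={d*e}   OUT={d*e}
  B3:   IN={d*e}   OUT={d*e}
  B4:   IN={d*e}   OUT={c-a, d*e}
  B5:   IN={c-a, d*e}   OUT={c-a}
  B6:   IN={c-a}   OUT={c-a}
  B7:   IN={c-a}   OUT={c-a}
  B8:   IN={c-a}   OUT={b*d}
  B9:   IN={b*d}   OUT={}

Merge at B8: IN[B8] = OUT[B7] = {c-a}
Applying B8's transfer function to that IN value gives OUT[B8] (row B8 above).

Answer: {b*d}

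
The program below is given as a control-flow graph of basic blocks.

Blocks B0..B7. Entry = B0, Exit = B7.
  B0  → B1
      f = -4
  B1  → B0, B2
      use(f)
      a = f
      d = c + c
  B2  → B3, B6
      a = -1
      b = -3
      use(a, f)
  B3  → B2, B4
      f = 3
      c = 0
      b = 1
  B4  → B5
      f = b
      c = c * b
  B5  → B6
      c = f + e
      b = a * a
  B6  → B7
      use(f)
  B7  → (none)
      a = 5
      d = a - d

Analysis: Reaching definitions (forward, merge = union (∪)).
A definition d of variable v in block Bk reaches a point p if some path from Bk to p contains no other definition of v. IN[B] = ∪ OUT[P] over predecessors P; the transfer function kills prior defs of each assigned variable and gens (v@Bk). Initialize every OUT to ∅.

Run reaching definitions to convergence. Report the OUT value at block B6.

Per-block solution:
  B0:  IN={a@B1, d@B1, f@B0}  OUT={a@B1, d@B1, f@B0}
  B1:  IN={a@B1, d@B1, f@B0}  OUT={a@B1, d@B1, f@B0}
  B2:  IN={a@B1, a@B2, b@B3, c@B3, d@B1, f@B0, f@B3}  OUT={a@B2, b@B2, c@B3, d@B1, f@B0, f@B3}
  B3:  IN={a@B2, b@B2, c@B3, d@B1, f@B0, f@B3}  OUT={a@B2, b@B3, c@B3, d@B1, f@B3}
  B4:  IN={a@B2, b@B3, c@B3, d@B1, f@B3}  OUT={a@B2, b@B3, c@B4, d@B1, f@B4}
  B5:  IN={a@B2, b@B3, c@B4, d@B1, f@B4}  OUT={a@B2, b@B5, c@B5, d@B1, f@B4}
  B6:  IN={a@B2, b@B2, b@B5, c@B3, c@B5, d@B1, f@B0, f@B3, f@B4}  OUT={a@B2, b@B2, b@B5, c@B3, c@B5, d@B1, f@B0, f@B3, f@B4}
  B7:  IN={a@B2, b@B2, b@B5, c@B3, c@B5, d@B1, f@B0, f@B3, f@B4}  OUT={a@B7, b@B2, b@B5, c@B3, c@B5, d@B7, f@B0, f@B3, f@B4}

Merge at B6: IN[B6] = OUT[B2] ⊔ OUT[B5] = {a@B2, b@B2, b@B5, c@B3, c@B5, d@B1, f@B0, f@B3, f@B4}
Applying B6's transfer function to that IN value gives OUT[B6] (row B6 above).

Answer: {a@B2, b@B2, b@B5, c@B3, c@B5, d@B1, f@B0, f@B3, f@B4}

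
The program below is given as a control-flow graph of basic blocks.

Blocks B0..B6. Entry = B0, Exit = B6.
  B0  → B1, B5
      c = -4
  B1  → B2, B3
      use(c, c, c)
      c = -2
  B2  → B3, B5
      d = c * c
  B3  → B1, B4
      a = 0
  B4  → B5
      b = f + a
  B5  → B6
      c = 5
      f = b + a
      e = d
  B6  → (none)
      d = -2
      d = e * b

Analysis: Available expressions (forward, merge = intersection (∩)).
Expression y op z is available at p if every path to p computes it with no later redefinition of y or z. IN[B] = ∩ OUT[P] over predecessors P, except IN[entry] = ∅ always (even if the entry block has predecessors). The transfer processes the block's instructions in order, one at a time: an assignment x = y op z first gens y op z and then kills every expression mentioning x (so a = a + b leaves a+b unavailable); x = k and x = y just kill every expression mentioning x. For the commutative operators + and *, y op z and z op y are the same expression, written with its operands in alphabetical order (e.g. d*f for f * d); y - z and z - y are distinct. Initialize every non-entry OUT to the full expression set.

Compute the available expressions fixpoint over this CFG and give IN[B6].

Answer: {a+b}

Working:
Converged values:
  B0:   IN={}   OUT={}
  B1:   IN={}   OUT={}
  B2:   IN={}   OUT={c*c}
  B3:   IN={}   OUT={}
  B4:   IN={}   OUT={a+f}
  B5:   IN={}   OUT={a+b}
  B6:   IN={a+b}   OUT={a+b, b*e}

Merge at B6: IN[B6] = OUT[B5] = {a+b}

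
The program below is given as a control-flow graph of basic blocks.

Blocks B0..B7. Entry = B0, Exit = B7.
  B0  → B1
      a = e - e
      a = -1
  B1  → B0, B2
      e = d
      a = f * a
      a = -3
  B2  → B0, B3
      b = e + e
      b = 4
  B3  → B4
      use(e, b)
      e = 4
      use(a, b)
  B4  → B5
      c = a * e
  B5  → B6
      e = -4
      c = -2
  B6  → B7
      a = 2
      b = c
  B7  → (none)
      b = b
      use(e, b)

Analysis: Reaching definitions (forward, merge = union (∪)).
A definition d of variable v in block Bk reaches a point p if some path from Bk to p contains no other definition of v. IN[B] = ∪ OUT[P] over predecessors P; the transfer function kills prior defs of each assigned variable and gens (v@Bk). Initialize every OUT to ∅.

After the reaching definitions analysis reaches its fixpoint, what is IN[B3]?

Answer: {a@B1, b@B2, e@B1}

Trace:
Converged values:
  B0:  IN={a@B1, b@B2, e@B1}  OUT={a@B0, b@B2, e@B1}
  B1:  IN={a@B0, b@B2, e@B1}  OUT={a@B1, b@B2, e@B1}
  B2:  IN={a@B1, b@B2, e@B1}  OUT={a@B1, b@B2, e@B1}
  B3:  IN={a@B1, b@B2, e@B1}  OUT={a@B1, b@B2, e@B3}
  B4:  IN={a@B1, b@B2, e@B3}  OUT={a@B1, b@B2, c@B4, e@B3}
  B5:  IN={a@B1, b@B2, c@B4, e@B3}  OUT={a@B1, b@B2, c@B5, e@B5}
  B6:  IN={a@B1, b@B2, c@B5, e@B5}  OUT={a@B6, b@B6, c@B5, e@B5}
  B7:  IN={a@B6, b@B6, c@B5, e@B5}  OUT={a@B6, b@B7, c@B5, e@B5}

Merge at B3: IN[B3] = OUT[B2] = {a@B1, b@B2, e@B1}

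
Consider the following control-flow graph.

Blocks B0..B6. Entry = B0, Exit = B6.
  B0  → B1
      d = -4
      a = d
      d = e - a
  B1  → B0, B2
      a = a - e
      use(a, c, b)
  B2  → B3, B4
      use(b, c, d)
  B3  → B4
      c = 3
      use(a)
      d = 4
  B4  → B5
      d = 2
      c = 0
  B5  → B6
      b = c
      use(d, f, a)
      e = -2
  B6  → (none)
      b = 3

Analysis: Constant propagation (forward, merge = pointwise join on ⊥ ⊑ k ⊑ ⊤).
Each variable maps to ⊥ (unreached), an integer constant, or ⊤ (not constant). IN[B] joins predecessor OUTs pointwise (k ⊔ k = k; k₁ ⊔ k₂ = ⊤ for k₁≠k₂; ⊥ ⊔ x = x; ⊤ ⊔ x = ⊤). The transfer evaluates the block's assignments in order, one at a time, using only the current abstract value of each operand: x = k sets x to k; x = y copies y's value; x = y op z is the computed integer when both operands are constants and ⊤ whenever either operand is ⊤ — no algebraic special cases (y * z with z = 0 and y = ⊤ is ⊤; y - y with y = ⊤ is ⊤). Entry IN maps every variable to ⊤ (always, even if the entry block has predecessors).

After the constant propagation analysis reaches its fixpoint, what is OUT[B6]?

Converged values:
  B0:   IN=(all ⊤)   OUT={a:-4; rest ⊤}
  B1:   IN={a:-4; rest ⊤}   OUT=(all ⊤)
  B2:   IN=(all ⊤)   OUT=(all ⊤)
  B3:   IN=(all ⊤)   OUT={c:3, d:4; rest ⊤}
  B4:   IN=(all ⊤)   OUT={c:0, d:2; rest ⊤}
  B5:   IN={c:0, d:2; rest ⊤}   OUT={b:0, c:0, d:2, e:-2; rest ⊤}
  B6:   IN={b:0, c:0, d:2, e:-2; rest ⊤}   OUT={b:3, c:0, d:2, e:-2; rest ⊤}

Merge at B6: IN[B6] = OUT[B5] = {a: ⊤, b: 0, c: 0, d: 2, e: -2, f: ⊤}
Applying B6's transfer function to that IN value gives OUT[B6] (row B6 above).

Answer: {a: ⊤, b: 3, c: 0, d: 2, e: -2, f: ⊤}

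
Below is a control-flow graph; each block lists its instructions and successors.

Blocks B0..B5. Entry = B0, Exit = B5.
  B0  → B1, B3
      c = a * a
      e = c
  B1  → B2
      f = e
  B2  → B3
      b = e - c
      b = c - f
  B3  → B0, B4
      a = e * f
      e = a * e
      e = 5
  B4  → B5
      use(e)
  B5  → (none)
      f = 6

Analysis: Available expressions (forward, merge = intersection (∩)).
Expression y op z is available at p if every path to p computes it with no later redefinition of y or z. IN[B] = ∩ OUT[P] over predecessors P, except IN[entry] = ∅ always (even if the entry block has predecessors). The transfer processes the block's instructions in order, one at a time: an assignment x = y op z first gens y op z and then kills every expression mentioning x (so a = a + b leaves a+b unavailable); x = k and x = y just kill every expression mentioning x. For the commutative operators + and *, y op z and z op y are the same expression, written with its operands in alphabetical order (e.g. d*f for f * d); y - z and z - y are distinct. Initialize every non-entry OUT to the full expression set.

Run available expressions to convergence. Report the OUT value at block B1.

Answer: {a*a}

Trace:
Per-block solution:
  B0: | IN={} | OUT={a*a}
  B1: | IN={a*a} | OUT={a*a}
  B2: | IN={a*a} | OUT={a*a, c-f, e-c}
  B3: | IN={a*a} | OUT={}
  B4: | IN={} | OUT={}
  B5: | IN={} | OUT={}

Merge at B1: IN[B1] = OUT[B0] = {a*a}
Applying B1's transfer function to that IN value gives OUT[B1] (row B1 above).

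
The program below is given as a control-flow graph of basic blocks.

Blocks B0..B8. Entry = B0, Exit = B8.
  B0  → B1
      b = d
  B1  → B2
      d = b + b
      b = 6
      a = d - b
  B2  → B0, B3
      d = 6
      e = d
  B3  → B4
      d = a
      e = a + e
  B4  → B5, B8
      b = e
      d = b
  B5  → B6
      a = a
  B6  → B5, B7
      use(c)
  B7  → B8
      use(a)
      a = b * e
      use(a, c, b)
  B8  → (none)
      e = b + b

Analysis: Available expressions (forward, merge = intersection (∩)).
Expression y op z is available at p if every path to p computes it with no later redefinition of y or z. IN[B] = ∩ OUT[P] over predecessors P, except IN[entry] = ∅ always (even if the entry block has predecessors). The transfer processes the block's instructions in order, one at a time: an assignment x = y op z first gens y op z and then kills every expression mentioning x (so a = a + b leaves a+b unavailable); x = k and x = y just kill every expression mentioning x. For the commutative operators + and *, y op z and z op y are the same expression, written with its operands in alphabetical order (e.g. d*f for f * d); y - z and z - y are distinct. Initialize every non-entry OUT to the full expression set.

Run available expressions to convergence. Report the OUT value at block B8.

Fixpoint table:
  B0:   IN={}   OUT={}
  B1:   IN={}   OUT={d-b}
  B2:   IN={d-b}   OUT={}
  B3:   IN={}   OUT={}
  B4:   IN={}   OUT={}
  B5:   IN={}   OUT={}
  B6:   IN={}   OUT={}
  B7:   IN={}   OUT={b*e}
  B8:   IN={}   OUT={b+b}

Merge at B8: IN[B8] = OUT[B4] ∩ OUT[B7] = {}
Applying B8's transfer function to that IN value gives OUT[B8] (row B8 above).

Answer: {b+b}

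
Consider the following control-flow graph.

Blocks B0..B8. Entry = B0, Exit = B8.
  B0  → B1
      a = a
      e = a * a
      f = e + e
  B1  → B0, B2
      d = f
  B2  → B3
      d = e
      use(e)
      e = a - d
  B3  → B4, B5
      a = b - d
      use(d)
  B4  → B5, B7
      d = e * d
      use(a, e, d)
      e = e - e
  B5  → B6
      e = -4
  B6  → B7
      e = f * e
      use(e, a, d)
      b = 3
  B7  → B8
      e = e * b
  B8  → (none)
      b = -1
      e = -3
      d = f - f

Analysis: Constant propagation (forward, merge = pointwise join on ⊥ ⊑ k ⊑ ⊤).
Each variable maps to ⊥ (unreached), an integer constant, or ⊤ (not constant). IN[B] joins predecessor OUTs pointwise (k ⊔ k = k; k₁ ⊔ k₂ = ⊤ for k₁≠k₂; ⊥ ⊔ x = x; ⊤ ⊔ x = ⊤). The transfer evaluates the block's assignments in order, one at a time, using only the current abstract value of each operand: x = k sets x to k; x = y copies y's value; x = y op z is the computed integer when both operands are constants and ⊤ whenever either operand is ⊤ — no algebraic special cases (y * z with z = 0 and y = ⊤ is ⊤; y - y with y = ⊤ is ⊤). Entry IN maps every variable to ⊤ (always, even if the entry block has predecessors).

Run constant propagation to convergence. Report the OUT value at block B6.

Answer: {a: ⊤, b: 3, c: ⊤, d: ⊤, e: ⊤, f: ⊤}

Trace:
Per-block solution:
  B0:   IN=(all ⊤)   OUT=(all ⊤)
  B1:   IN=(all ⊤)   OUT=(all ⊤)
  B2:   IN=(all ⊤)   OUT=(all ⊤)
  B3:   IN=(all ⊤)   OUT=(all ⊤)
  B4:   IN=(all ⊤)   OUT=(all ⊤)
  B5:   IN=(all ⊤)   OUT={e:-4; rest ⊤}
  B6:   IN={e:-4; rest ⊤}   OUT={b:3; rest ⊤}
  B7:   IN=(all ⊤)   OUT=(all ⊤)
  B8:   IN=(all ⊤)   OUT={b:-1, e:-3; rest ⊤}

Merge at B6: IN[B6] = OUT[B5] = {a: ⊤, b: ⊤, c: ⊤, d: ⊤, e: -4, f: ⊤}
Applying B6's transfer function to that IN value gives OUT[B6] (row B6 above).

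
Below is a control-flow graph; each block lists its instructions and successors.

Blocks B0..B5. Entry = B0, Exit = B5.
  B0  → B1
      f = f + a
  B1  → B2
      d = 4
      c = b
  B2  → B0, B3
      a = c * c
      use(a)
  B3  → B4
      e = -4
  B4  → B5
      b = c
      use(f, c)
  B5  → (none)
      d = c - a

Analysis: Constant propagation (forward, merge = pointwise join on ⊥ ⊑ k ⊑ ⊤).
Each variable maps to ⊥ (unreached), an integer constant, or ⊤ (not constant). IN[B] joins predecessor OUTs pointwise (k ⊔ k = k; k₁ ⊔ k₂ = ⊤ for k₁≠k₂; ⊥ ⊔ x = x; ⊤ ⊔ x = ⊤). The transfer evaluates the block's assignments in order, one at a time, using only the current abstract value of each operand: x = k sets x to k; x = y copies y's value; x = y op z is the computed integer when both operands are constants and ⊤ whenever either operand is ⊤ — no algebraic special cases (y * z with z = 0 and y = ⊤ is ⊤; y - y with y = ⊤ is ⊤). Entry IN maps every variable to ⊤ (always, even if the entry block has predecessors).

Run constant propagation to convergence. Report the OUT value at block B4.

Per-block solution:
  B0:   IN=(all ⊤)   OUT=(all ⊤)
  B1:   IN=(all ⊤)   OUT={d:4; rest ⊤}
  B2:   IN={d:4; rest ⊤}   OUT={d:4; rest ⊤}
  B3:   IN={d:4; rest ⊤}   OUT={d:4, e:-4; rest ⊤}
  B4:   IN={d:4, e:-4; rest ⊤}   OUT={d:4, e:-4; rest ⊤}
  B5:   IN={d:4, e:-4; rest ⊤}   OUT={e:-4; rest ⊤}

Merge at B4: IN[B4] = OUT[B3] = {a: ⊤, b: ⊤, c: ⊤, d: 4, e: -4, f: ⊤}
Applying B4's transfer function to that IN value gives OUT[B4] (row B4 above).

Answer: {a: ⊤, b: ⊤, c: ⊤, d: 4, e: -4, f: ⊤}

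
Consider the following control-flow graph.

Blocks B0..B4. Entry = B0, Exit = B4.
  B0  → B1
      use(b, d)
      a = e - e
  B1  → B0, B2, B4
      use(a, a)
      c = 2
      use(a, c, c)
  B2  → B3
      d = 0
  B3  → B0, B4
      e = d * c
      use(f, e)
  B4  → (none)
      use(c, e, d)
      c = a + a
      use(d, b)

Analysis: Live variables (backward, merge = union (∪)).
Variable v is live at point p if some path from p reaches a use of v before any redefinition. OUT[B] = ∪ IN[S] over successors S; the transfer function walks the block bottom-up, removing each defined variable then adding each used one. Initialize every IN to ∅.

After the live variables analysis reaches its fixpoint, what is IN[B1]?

Answer: {a, b, d, e, f}

Trace:
Per-block solution:
  B0: | IN={b, d, e, f} | OUT={a, b, d, e, f}
  B1: | IN={a, b, d, e, f} | OUT={a, b, c, d, e, f}
  B2: | IN={a, b, c, f} | OUT={a, b, c, d, f}
  B3: | IN={a, b, c, d, f} | OUT={a, b, c, d, e, f}
  B4: | IN={a, b, c, d, e} | OUT={}

Merge at B1: OUT[B1] = IN[B0] ⊔ IN[B2] ⊔ IN[B4] = {a, b, c, d, e, f}
Applying B1's transfer function to that OUT value gives IN[B1] (row B1 above).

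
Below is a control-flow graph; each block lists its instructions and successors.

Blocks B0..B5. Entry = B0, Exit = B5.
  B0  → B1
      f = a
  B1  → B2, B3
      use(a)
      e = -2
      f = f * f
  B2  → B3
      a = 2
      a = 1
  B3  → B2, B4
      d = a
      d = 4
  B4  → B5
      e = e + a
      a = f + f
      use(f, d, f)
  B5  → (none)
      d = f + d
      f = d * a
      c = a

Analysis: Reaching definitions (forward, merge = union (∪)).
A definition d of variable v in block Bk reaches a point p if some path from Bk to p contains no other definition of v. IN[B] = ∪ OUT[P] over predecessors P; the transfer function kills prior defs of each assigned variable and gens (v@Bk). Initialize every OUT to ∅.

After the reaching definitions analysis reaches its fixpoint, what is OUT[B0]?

Answer: {f@B0}

Trace:
Fixpoint table:
  B0:  IN={}  OUT={f@B0}
  B1:  IN={f@B0}  OUT={e@B1, f@B1}
  B2:  IN={a@B2, d@B3, e@B1, f@B1}  OUT={a@B2, d@B3, e@B1, f@B1}
  B3:  IN={a@B2, d@B3, e@B1, f@B1}  OUT={a@B2, d@B3, e@B1, f@B1}
  B4:  IN={a@B2, d@B3, e@B1, f@B1}  OUT={a@B4, d@B3, e@B4, f@B1}
  B5:  IN={a@B4, d@B3, e@B4, f@B1}  OUT={a@B4, c@B5, d@B5, e@B4, f@B5}

B0 is the boundary node: IN[B0] = {}
Applying B0's transfer function to that IN value gives OUT[B0] (row B0 above).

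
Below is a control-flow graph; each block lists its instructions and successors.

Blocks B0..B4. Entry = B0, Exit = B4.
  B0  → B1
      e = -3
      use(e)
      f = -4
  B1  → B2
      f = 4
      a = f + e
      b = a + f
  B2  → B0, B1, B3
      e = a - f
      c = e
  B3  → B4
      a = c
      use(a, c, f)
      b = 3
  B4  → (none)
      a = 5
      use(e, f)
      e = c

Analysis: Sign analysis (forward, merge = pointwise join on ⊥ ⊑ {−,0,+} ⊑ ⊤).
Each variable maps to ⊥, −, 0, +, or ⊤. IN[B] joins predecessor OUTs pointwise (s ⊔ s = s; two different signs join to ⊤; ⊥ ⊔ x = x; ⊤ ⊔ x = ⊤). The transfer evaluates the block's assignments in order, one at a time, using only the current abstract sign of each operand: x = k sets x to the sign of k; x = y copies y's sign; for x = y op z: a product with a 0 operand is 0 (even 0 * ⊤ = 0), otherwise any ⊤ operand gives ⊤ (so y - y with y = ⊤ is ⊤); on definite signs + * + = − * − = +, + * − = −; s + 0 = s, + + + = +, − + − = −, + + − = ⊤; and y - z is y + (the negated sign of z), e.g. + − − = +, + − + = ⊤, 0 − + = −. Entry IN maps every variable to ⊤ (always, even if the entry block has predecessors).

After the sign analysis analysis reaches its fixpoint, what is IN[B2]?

Fixpoint table:
  B0:   IN=(all ⊤)   OUT={e:-, f:-; rest ⊤}
  B1:   IN=(all ⊤)   OUT={f:+; rest ⊤}
  B2:   IN={f:+; rest ⊤}   OUT={f:+; rest ⊤}
  B3:   IN={f:+; rest ⊤}   OUT={b:+, f:+; rest ⊤}
  B4:   IN={b:+, f:+; rest ⊤}   OUT={a:+, b:+, f:+; rest ⊤}

Merge at B2: IN[B2] = OUT[B1] = {a: ⊤, b: ⊤, c: ⊤, d: ⊤, e: ⊤, f: +}

Answer: {a: ⊤, b: ⊤, c: ⊤, d: ⊤, e: ⊤, f: +}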